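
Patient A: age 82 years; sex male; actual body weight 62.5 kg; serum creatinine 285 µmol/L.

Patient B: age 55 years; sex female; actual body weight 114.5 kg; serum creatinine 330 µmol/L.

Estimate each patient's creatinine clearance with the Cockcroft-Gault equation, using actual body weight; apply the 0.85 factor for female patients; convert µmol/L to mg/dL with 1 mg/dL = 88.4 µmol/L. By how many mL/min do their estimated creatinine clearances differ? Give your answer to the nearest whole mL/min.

15 mL/min

Patient A: SCr = 285 / 88.4 = 3.224 mg/dL
Patient A: CrCl = (140 − 82) × 62.5 / (72 × 3.224) = 3625.0 / 232.13 ≈ 15.6 mL/min
Patient B: SCr = 330 / 88.4 = 3.733 mg/dL
Patient B: CrCl = (140 − 55) × 114.5 / (72 × 3.733) × 0.85 = 9732.5 / 268.78 × 0.85 ≈ 30.8 mL/min
|15.6 − 30.8| = 15.2 mL/min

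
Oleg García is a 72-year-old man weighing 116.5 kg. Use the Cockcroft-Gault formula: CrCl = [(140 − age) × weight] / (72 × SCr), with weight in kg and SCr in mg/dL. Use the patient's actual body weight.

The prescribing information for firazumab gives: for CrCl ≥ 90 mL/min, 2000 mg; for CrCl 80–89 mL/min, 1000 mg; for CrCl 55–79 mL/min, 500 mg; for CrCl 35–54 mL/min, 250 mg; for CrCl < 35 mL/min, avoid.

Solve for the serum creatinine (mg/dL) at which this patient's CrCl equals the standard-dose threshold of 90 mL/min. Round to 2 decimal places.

1.22 mg/dL

Standard dose requires CrCl ≥ 90 mL/min.
Set (140 − 72) × 116.5 / (72 × SCr) = 90
SCr = (140 − 72) × 116.5 / (72 × 90) = 1.223 mg/dL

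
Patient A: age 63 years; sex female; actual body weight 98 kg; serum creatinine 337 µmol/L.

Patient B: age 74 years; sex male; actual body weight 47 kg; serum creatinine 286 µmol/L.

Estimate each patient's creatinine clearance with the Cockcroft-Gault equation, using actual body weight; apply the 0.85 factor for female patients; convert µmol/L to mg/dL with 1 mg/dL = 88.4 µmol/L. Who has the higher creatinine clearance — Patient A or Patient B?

Patient A: SCr = 337 / 88.4 = 3.812 mg/dL
Patient A: CrCl = (140 − 63) × 98 / (72 × 3.812) × 0.85 = 7546.0 / 274.46 × 0.85 ≈ 23.4 mL/min
Patient B: SCr = 286 / 88.4 = 3.235 mg/dL
Patient B: CrCl = (140 − 74) × 47 / (72 × 3.235) = 3102.0 / 232.92 ≈ 13.3 mL/min
23.4 vs 13.3 mL/min → Patient A is higher.

Patient A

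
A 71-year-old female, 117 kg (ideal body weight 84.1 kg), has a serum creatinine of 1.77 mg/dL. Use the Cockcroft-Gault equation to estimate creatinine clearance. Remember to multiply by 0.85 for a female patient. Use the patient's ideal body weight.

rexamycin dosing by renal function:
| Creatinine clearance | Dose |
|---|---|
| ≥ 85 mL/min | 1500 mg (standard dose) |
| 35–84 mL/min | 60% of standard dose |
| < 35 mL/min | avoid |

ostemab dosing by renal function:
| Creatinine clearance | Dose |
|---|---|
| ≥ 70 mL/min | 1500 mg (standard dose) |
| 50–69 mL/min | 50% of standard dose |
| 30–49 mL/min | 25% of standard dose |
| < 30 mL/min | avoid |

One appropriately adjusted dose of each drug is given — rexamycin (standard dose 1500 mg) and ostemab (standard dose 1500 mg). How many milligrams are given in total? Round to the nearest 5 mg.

1275 mg

CrCl = (140 − 71) × 84.1 / (72 × 1.77) × 0.85 = 5802.9 / 127.44 × 0.85 ≈ 38.7 mL/min
CrCl ≈ 39 mL/min.
rexamycin: 35–84 mL/min → 60% of 1500 mg = 900 mg.
ostemab: 30–49 mL/min → 25% of 1500 mg = 375 mg.
Total = 900 + 375 = 1275 mg.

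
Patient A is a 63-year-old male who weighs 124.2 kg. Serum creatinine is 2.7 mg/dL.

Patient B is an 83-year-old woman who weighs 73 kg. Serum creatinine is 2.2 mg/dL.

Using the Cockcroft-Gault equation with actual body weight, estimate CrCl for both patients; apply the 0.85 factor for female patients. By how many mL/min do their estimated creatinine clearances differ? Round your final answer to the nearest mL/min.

Patient A: CrCl = (140 − 63) × 124.2 / (72 × 2.7) = 9563.4 / 194.40 ≈ 49.2 mL/min
Patient B: CrCl = (140 − 83) × 73 / (72 × 2.2) × 0.85 = 4161.0 / 158.40 × 0.85 ≈ 22.3 mL/min
|49.2 − 22.3| = 26.9 mL/min

27 mL/min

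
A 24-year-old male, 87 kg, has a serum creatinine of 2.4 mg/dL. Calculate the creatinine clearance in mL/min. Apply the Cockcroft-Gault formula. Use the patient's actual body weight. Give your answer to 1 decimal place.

CrCl = (140 − 24) × 87 / (72 × 2.4) = 10092.0 / 172.80 ≈ 58.4 mL/min

58.4 mL/min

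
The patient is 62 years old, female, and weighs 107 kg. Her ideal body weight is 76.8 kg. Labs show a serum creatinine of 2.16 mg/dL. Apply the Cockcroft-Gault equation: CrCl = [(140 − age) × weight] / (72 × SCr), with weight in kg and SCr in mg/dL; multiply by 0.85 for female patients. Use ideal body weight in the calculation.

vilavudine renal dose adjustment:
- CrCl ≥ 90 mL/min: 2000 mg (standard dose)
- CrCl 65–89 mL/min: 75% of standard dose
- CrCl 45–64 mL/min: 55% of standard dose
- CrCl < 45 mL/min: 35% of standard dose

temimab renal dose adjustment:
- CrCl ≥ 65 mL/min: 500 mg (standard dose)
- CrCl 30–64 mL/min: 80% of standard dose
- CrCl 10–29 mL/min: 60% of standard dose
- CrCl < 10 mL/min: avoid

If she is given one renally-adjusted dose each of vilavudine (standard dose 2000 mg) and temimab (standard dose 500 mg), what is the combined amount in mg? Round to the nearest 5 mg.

1100 mg

CrCl = (140 − 62) × 76.8 / (72 × 2.16) × 0.85 = 5990.4 / 155.52 × 0.85 ≈ 32.7 mL/min
CrCl ≈ 33 mL/min.
vilavudine: < 45 mL/min → 35% of 2000 mg = 700 mg.
temimab: 30–64 mL/min → 80% of 500 mg = 400 mg.
Total = 700 + 400 = 1100 mg.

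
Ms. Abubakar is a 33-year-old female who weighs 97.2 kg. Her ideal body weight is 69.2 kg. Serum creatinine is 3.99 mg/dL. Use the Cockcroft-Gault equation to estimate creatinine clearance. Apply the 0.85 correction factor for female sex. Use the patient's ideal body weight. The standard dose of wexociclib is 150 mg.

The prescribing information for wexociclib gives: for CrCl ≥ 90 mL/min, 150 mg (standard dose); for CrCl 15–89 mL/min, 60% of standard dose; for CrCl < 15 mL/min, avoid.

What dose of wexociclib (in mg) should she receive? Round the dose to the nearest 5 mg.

CrCl = (140 − 33) × 69.2 / (72 × 3.99) × 0.85 = 7404.4 / 287.28 × 0.85 ≈ 21.9 mL/min
CrCl ≈ 22 mL/min → bracket 15–89 mL/min.
60% of 150 mg = 90 mg

90 mg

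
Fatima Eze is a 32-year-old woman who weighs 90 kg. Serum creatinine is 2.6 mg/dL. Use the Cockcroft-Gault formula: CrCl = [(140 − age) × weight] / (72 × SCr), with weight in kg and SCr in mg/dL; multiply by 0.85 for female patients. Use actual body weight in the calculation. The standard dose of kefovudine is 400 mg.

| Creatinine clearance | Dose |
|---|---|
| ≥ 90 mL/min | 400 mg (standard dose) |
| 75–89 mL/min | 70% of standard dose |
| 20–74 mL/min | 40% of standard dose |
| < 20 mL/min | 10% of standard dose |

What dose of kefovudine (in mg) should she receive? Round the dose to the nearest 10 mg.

CrCl = (140 − 32) × 90 / (72 × 2.6) × 0.85 = 9720.0 / 187.20 × 0.85 ≈ 44.1 mL/min
CrCl ≈ 44 mL/min → bracket 20–74 mL/min.
40% of 400 mg = 160 mg

160 mg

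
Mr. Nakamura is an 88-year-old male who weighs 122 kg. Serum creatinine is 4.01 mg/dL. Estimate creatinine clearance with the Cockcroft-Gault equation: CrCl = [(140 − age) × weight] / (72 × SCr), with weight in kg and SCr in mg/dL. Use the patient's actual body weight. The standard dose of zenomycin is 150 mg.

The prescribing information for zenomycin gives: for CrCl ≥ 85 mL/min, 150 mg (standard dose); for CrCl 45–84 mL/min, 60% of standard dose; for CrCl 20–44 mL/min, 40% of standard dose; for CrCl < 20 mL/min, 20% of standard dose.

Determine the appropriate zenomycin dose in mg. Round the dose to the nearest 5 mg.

CrCl = (140 − 88) × 122 / (72 × 4.01) = 6344.0 / 288.72 ≈ 22.0 mL/min
CrCl ≈ 22 mL/min → bracket 20–44 mL/min.
40% of 150 mg = 60 mg

60 mg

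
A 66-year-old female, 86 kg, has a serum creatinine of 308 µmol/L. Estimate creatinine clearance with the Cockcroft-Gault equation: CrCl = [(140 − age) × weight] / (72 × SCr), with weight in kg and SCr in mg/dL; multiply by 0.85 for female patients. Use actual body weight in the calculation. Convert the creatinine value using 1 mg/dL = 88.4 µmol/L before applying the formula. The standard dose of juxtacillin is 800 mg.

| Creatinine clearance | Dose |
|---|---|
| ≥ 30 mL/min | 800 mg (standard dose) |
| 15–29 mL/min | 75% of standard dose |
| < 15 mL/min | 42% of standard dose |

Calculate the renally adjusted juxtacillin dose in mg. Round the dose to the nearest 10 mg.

600 mg

SCr = 308 / 88.4 = 3.484 mg/dL
CrCl = (140 − 66) × 86 / (72 × 3.484) × 0.85 = 6364.0 / 250.85 × 0.85 ≈ 21.6 mL/min
CrCl ≈ 22 mL/min → bracket 15–29 mL/min.
75% of 800 mg = 600 mg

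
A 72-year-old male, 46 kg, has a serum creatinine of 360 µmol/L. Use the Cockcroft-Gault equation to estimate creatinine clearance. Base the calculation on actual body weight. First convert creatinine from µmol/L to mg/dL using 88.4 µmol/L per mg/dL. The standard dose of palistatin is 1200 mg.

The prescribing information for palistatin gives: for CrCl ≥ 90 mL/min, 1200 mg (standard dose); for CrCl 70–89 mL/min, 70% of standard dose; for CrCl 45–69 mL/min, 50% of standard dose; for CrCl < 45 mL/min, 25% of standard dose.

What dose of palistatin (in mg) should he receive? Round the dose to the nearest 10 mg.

SCr = 360 / 88.4 = 4.072 mg/dL
CrCl = (140 − 72) × 46 / (72 × 4.072) = 3128.0 / 293.18 ≈ 10.7 mL/min
CrCl ≈ 11 mL/min → bracket < 45 mL/min.
25% of 1200 mg = 300 mg

300 mg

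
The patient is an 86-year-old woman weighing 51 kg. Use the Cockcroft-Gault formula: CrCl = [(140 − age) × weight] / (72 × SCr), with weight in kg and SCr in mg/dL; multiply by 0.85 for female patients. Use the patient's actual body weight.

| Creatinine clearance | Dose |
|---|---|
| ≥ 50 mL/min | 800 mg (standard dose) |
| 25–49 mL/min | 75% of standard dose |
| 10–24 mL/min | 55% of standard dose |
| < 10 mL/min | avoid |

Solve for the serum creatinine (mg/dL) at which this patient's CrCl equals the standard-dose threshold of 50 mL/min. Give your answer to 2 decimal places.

Standard dose requires CrCl ≥ 50 mL/min.
Set (140 − 86) × 51 × 0.85 / (72 × SCr) = 50
SCr = (140 − 86) × 51 × 0.85 / (72 × 50) = 0.650 mg/dL

0.65 mg/dL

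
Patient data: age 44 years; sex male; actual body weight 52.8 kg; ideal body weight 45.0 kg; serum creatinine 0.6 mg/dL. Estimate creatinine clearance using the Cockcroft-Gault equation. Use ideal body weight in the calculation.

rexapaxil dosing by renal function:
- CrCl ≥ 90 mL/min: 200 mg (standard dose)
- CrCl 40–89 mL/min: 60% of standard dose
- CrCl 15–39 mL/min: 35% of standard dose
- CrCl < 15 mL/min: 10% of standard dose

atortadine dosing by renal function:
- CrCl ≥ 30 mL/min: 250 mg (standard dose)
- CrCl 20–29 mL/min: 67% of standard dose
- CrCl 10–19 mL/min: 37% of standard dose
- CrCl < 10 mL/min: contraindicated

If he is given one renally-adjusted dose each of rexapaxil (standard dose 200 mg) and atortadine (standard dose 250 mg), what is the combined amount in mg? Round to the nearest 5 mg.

CrCl = (140 − 44) × 45 / (72 × 0.6) = 4320.0 / 43.20 ≈ 100.0 mL/min
CrCl ≈ 100 mL/min.
rexapaxil: ≥ 90 mL/min → 100% of 200 mg = 200 mg.
atortadine: ≥ 30 mL/min → 100% of 250 mg = 250 mg.
Total = 200 + 250 = 450 mg.

450 mg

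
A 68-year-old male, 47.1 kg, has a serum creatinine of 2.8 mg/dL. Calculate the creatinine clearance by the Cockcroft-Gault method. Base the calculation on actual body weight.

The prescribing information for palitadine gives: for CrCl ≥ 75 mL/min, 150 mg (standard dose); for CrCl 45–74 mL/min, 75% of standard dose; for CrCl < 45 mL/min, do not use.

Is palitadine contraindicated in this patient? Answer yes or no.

CrCl = (140 − 68) × 47.1 / (72 × 2.8) = 3391.2 / 201.60 ≈ 16.8 mL/min
CrCl ≈ 17 mL/min, which is < 45 mL/min.

yes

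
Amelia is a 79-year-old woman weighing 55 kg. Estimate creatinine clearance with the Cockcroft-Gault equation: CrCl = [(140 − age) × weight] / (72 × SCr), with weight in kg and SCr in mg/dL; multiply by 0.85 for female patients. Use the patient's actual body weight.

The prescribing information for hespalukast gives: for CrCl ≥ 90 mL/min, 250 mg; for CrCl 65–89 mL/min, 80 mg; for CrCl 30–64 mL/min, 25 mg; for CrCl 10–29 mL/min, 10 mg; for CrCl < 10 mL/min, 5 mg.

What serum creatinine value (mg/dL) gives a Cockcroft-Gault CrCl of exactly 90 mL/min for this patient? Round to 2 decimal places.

0.44 mg/dL

Standard dose requires CrCl ≥ 90 mL/min.
Set (140 − 79) × 55 × 0.85 / (72 × SCr) = 90
SCr = (140 − 79) × 55 × 0.85 / (72 × 90) = 0.440 mg/dL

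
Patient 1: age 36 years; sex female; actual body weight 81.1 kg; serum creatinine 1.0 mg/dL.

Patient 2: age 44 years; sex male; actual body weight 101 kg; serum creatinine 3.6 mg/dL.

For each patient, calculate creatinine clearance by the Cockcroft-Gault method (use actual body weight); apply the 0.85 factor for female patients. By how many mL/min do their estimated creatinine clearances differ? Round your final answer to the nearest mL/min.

62 mL/min

Patient 1: CrCl = (140 − 36) × 81.1 / (72 × 1) × 0.85 = 8434.4 / 72.00 × 0.85 ≈ 99.6 mL/min
Patient 2: CrCl = (140 − 44) × 101 / (72 × 3.6) = 9696.0 / 259.20 ≈ 37.4 mL/min
|99.6 − 37.4| = 62.2 mL/min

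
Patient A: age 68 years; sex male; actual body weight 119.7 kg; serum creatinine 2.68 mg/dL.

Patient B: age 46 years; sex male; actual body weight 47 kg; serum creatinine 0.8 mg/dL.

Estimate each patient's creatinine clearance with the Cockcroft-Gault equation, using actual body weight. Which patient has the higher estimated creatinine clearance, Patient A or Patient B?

Patient B

Patient A: CrCl = (140 − 68) × 119.7 / (72 × 2.68) = 8618.4 / 192.96 ≈ 44.7 mL/min
Patient B: CrCl = (140 − 46) × 47 / (72 × 0.8) = 4418.0 / 57.60 ≈ 76.7 mL/min
44.7 vs 76.7 mL/min → Patient B is higher.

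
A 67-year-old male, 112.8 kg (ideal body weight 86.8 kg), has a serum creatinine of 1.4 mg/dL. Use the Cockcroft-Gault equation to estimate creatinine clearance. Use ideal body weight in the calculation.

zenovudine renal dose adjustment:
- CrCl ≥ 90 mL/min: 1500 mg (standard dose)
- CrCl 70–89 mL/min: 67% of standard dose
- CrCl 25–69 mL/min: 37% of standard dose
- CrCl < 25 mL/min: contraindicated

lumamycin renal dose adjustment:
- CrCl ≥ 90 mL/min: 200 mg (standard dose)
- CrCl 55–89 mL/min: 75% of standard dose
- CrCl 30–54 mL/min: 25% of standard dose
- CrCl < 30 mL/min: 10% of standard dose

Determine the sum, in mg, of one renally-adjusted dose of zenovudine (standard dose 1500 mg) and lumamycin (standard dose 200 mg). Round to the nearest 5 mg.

705 mg

CrCl = (140 − 67) × 86.8 / (72 × 1.4) = 6336.4 / 100.80 ≈ 62.9 mL/min
CrCl ≈ 63 mL/min.
zenovudine: 25–69 mL/min → 37% of 1500 mg = 555 mg.
lumamycin: 55–89 mL/min → 75% of 200 mg = 150 mg.
Total = 555 + 150 = 705 mg.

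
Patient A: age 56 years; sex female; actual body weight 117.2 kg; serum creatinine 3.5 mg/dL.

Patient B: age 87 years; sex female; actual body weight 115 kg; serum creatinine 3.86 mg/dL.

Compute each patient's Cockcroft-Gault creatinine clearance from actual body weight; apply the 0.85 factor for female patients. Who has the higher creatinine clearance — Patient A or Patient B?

Patient A

Patient A: CrCl = (140 − 56) × 117.2 / (72 × 3.5) × 0.85 = 9844.8 / 252.00 × 0.85 ≈ 33.2 mL/min
Patient B: CrCl = (140 − 87) × 115 / (72 × 3.86) × 0.85 = 6095.0 / 277.92 × 0.85 ≈ 18.6 mL/min
33.2 vs 18.6 mL/min → Patient A is higher.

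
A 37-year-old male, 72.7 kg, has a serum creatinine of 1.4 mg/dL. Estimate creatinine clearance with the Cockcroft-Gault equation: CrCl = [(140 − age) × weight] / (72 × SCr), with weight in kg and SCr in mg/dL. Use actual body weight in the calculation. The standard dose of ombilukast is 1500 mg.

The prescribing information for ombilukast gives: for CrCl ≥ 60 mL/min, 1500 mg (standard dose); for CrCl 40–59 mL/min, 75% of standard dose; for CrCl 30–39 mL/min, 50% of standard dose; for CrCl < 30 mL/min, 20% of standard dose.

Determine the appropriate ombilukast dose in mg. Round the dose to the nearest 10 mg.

CrCl = (140 − 37) × 72.7 / (72 × 1.4) = 7488.1 / 100.80 ≈ 74.3 mL/min
CrCl ≈ 74 mL/min → bracket ≥ 60 mL/min.
100% of 1500 mg = 1500 mg

1500 mg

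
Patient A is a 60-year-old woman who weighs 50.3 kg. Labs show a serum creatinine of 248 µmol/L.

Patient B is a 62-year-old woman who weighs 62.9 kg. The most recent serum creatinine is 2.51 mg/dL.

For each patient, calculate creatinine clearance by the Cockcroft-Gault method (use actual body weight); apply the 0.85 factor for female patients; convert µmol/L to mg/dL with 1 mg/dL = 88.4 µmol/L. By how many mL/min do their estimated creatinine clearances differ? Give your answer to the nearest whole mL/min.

Patient A: SCr = 248 / 88.4 = 2.805 mg/dL
Patient A: CrCl = (140 − 60) × 50.3 / (72 × 2.805) × 0.85 = 4024.0 / 201.96 × 0.85 ≈ 16.9 mL/min
Patient B: CrCl = (140 − 62) × 62.9 / (72 × 2.51) × 0.85 = 4906.2 / 180.72 × 0.85 ≈ 23.1 mL/min
|16.9 − 23.1| = 6.2 mL/min

6 mL/min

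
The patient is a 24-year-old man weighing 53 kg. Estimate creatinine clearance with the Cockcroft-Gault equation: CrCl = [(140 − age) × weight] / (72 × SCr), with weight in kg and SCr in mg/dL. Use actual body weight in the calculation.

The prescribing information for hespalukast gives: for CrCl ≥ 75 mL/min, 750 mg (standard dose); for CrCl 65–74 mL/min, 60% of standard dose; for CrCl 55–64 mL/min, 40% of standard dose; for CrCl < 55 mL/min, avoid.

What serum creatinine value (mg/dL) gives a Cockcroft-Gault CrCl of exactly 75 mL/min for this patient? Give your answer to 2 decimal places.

1.14 mg/dL

Standard dose requires CrCl ≥ 75 mL/min.
Set (140 − 24) × 53 / (72 × SCr) = 75
SCr = (140 − 24) × 53 / (72 × 75) = 1.139 mg/dL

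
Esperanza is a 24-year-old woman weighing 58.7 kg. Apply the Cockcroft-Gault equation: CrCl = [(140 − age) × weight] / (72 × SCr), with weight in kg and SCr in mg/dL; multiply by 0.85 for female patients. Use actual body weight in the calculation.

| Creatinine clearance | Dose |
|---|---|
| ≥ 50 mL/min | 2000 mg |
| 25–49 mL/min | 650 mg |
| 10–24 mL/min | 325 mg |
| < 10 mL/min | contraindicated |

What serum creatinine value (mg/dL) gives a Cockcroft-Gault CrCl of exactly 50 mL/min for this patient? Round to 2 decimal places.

1.61 mg/dL

Standard dose requires CrCl ≥ 50 mL/min.
Set (140 − 24) × 58.7 × 0.85 / (72 × SCr) = 50
SCr = (140 − 24) × 58.7 × 0.85 / (72 × 50) = 1.608 mg/dL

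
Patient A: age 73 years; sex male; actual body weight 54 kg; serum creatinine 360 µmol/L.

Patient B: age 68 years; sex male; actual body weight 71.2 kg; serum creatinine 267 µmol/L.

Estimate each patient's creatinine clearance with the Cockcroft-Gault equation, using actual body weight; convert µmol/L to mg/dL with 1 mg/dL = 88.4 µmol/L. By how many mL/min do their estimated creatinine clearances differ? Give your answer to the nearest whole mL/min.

Patient A: SCr = 360 / 88.4 = 4.072 mg/dL
Patient A: CrCl = (140 − 73) × 54 / (72 × 4.072) = 3618.0 / 293.18 ≈ 12.3 mL/min
Patient B: SCr = 267 / 88.4 = 3.02 mg/dL
Patient B: CrCl = (140 − 68) × 71.2 / (72 × 3.02) = 5126.4 / 217.44 ≈ 23.6 mL/min
|12.3 − 23.6| = 11.3 mL/min

11 mL/min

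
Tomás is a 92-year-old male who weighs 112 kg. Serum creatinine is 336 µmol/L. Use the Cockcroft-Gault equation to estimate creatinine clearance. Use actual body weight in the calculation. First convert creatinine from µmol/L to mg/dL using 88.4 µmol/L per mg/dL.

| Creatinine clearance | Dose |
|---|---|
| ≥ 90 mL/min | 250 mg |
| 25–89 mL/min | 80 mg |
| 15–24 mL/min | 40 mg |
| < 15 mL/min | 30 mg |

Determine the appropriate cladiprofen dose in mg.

SCr = 336 / 88.4 = 3.801 mg/dL
CrCl = (140 − 92) × 112 / (72 × 3.801) = 5376.0 / 273.67 ≈ 19.6 mL/min
CrCl ≈ 20 mL/min → bracket 15–24 mL/min.
Dose for this bracket: 40 mg.

40 mg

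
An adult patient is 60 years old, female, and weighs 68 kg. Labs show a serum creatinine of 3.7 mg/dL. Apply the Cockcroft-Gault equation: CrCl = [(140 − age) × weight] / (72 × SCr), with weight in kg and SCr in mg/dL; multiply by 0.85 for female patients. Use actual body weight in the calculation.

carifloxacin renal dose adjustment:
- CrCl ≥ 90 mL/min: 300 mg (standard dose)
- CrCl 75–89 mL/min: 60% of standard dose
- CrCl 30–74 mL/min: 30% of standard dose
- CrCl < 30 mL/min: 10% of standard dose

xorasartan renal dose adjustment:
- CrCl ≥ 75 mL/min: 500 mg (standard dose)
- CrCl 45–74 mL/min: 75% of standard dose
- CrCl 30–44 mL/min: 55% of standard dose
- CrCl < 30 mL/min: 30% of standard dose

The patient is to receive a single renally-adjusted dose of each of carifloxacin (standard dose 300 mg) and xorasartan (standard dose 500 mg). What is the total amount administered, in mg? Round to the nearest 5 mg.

CrCl = (140 − 60) × 68 / (72 × 3.7) × 0.85 = 5440.0 / 266.40 × 0.85 ≈ 17.4 mL/min
CrCl ≈ 17 mL/min.
carifloxacin: < 30 mL/min → 10% of 300 mg = 30 mg.
xorasartan: < 30 mL/min → 30% of 500 mg = 150 mg.
Total = 30 + 150 = 180 mg.

180 mg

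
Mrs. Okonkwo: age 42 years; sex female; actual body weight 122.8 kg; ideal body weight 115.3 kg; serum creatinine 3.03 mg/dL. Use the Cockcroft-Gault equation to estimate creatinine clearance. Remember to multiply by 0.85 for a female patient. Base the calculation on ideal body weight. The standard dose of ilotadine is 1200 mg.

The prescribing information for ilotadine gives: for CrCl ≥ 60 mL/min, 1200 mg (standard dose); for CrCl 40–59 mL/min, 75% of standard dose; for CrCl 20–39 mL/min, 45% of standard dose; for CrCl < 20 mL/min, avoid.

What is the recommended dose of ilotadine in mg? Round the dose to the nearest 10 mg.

900 mg

CrCl = (140 − 42) × 115.3 / (72 × 3.03) × 0.85 = 11299.4 / 218.16 × 0.85 ≈ 44.0 mL/min
CrCl ≈ 44 mL/min → bracket 40–59 mL/min.
75% of 1200 mg = 900 mg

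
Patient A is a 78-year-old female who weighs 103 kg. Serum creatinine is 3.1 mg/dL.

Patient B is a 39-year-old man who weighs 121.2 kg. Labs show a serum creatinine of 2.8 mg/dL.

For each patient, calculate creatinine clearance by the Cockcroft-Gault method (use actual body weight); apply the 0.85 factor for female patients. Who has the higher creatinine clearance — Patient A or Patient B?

Patient A: CrCl = (140 − 78) × 103 / (72 × 3.1) × 0.85 = 6386.0 / 223.20 × 0.85 ≈ 24.3 mL/min
Patient B: CrCl = (140 − 39) × 121.2 / (72 × 2.8) = 12241.2 / 201.60 ≈ 60.7 mL/min
24.3 vs 60.7 mL/min → Patient B is higher.

Patient B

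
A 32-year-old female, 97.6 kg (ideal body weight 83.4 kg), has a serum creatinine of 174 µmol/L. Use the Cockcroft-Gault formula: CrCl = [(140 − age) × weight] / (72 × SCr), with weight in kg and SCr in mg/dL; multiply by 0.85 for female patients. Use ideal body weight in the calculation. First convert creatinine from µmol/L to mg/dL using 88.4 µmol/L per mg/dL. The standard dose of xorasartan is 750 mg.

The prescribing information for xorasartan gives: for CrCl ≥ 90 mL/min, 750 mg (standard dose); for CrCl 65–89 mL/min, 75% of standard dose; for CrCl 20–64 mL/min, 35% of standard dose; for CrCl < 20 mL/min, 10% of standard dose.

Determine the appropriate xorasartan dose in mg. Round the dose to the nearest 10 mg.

SCr = 174 / 88.4 = 1.968 mg/dL
CrCl = (140 − 32) × 83.4 / (72 × 1.968) × 0.85 = 9007.2 / 141.70 × 0.85 ≈ 54.0 mL/min
CrCl ≈ 54 mL/min → bracket 20–64 mL/min.
35% of 750 mg = 262.5 mg → 260 mg

260 mg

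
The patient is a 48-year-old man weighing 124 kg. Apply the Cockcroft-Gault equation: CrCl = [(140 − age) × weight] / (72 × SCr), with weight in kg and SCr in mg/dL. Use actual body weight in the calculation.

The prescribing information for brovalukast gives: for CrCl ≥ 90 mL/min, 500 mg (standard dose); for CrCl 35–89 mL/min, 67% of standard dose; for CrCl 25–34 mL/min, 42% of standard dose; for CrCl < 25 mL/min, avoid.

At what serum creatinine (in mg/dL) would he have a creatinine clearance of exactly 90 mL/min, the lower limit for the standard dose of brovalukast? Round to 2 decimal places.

Standard dose requires CrCl ≥ 90 mL/min.
Set (140 − 48) × 124 / (72 × SCr) = 90
SCr = (140 − 48) × 124 / (72 × 90) = 1.760 mg/dL

1.76 mg/dL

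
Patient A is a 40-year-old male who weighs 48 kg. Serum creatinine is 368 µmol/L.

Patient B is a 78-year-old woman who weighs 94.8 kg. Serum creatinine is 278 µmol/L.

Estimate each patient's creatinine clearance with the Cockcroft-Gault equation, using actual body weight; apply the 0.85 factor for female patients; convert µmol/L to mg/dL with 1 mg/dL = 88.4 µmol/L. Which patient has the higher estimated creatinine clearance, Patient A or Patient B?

Patient A: SCr = 368 / 88.4 = 4.163 mg/dL
Patient A: CrCl = (140 − 40) × 48 / (72 × 4.163) = 4800.0 / 299.74 ≈ 16.0 mL/min
Patient B: SCr = 278 / 88.4 = 3.145 mg/dL
Patient B: CrCl = (140 − 78) × 94.8 / (72 × 3.145) × 0.85 = 5877.6 / 226.44 × 0.85 ≈ 22.1 mL/min
16.0 vs 22.1 mL/min → Patient B is higher.

Patient B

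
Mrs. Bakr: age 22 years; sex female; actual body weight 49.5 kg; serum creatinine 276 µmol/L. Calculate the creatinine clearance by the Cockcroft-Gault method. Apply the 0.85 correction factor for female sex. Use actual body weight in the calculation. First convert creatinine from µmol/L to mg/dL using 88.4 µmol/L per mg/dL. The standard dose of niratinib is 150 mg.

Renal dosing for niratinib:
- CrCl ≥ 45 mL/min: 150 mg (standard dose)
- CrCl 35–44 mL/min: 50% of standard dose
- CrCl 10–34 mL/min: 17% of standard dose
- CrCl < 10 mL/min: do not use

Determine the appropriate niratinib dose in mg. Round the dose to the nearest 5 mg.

SCr = 276 / 88.4 = 3.122 mg/dL
CrCl = (140 − 22) × 49.5 / (72 × 3.122) × 0.85 = 5841.0 / 224.78 × 0.85 ≈ 22.1 mL/min
CrCl ≈ 22 mL/min → bracket 10–34 mL/min.
17% of 150 mg = 25.5 mg → 25 mg

25 mg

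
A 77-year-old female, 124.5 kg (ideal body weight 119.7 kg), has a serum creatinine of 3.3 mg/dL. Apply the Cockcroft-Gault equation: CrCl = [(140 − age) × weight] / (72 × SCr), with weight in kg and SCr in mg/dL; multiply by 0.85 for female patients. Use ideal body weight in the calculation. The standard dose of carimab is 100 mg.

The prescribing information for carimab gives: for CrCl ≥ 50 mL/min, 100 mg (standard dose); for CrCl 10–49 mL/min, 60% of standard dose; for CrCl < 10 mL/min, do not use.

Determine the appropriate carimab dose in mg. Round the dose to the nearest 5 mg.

CrCl = (140 − 77) × 119.7 / (72 × 3.3) × 0.85 = 7541.1 / 237.60 × 0.85 ≈ 27.0 mL/min
CrCl ≈ 27 mL/min → bracket 10–49 mL/min.
60% of 100 mg = 60 mg

60 mg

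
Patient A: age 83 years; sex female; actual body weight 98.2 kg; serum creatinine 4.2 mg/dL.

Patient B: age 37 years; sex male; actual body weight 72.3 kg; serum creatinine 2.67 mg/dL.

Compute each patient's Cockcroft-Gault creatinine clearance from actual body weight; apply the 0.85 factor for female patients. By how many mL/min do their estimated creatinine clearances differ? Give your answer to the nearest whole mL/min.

Patient A: CrCl = (140 − 83) × 98.2 / (72 × 4.2) × 0.85 = 5597.4 / 302.40 × 0.85 ≈ 15.7 mL/min
Patient B: CrCl = (140 − 37) × 72.3 / (72 × 2.67) = 7446.9 / 192.24 ≈ 38.7 mL/min
|15.7 − 38.7| = 23.0 mL/min

23 mL/min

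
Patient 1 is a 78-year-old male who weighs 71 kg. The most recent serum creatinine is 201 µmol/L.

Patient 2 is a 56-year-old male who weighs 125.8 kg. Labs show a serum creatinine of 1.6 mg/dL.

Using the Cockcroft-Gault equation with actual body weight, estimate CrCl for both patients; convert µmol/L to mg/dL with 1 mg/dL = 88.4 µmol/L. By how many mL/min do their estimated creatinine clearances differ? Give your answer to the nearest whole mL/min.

Patient 1: SCr = 201 / 88.4 = 2.274 mg/dL
Patient 1: CrCl = (140 − 78) × 71 / (72 × 2.274) = 4402.0 / 163.73 ≈ 26.9 mL/min
Patient 2: CrCl = (140 − 56) × 125.8 / (72 × 1.6) = 10567.2 / 115.20 ≈ 91.7 mL/min
|26.9 − 91.7| = 64.8 mL/min

65 mL/min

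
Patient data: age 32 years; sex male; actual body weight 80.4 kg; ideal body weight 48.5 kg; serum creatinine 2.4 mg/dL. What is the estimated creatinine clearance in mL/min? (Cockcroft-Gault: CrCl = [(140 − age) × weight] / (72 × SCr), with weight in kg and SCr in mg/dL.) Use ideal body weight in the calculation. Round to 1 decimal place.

CrCl = (140 − 32) × 48.5 / (72 × 2.4) = 5238.0 / 172.80 ≈ 30.3 mL/min

30.3 mL/min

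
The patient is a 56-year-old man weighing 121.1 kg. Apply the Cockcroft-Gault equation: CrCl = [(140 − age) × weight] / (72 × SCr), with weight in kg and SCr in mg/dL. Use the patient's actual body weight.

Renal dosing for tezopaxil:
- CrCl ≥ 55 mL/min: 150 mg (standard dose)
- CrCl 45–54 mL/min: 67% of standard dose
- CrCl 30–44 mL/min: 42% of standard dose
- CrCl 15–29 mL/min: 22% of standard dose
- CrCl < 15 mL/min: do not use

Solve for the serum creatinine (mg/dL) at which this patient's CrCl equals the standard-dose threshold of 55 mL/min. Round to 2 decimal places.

2.57 mg/dL

Standard dose requires CrCl ≥ 55 mL/min.
Set (140 − 56) × 121.1 / (72 × SCr) = 55
SCr = (140 − 56) × 121.1 / (72 × 55) = 2.569 mg/dL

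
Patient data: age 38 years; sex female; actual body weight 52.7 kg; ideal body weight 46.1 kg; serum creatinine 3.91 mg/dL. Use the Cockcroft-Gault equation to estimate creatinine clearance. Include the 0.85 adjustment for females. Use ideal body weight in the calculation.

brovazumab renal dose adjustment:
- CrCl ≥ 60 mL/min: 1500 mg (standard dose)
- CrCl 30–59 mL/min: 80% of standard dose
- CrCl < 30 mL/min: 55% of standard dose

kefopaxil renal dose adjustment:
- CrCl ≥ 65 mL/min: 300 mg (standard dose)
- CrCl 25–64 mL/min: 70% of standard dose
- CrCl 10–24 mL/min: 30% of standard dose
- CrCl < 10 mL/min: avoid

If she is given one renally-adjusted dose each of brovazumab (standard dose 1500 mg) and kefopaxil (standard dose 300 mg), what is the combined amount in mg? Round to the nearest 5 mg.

CrCl = (140 − 38) × 46.1 / (72 × 3.91) × 0.85 = 4702.2 / 281.52 × 0.85 ≈ 14.2 mL/min
CrCl ≈ 14 mL/min.
brovazumab: < 30 mL/min → 55% of 1500 mg = 825 mg.
kefopaxil: 10–24 mL/min → 30% of 300 mg = 90 mg.
Total = 825 + 90 = 915 mg.

915 mg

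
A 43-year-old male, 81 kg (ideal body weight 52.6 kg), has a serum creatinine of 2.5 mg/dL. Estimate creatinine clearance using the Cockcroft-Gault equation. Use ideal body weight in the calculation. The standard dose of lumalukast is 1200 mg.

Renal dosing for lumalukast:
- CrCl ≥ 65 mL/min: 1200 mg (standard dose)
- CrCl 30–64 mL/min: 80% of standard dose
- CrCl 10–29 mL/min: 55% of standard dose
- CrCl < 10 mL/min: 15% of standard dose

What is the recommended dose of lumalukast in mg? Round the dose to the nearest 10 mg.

660 mg

CrCl = (140 − 43) × 52.6 / (72 × 2.5) = 5102.2 / 180.00 ≈ 28.3 mL/min
CrCl ≈ 28 mL/min → bracket 10–29 mL/min.
55% of 1200 mg = 660 mg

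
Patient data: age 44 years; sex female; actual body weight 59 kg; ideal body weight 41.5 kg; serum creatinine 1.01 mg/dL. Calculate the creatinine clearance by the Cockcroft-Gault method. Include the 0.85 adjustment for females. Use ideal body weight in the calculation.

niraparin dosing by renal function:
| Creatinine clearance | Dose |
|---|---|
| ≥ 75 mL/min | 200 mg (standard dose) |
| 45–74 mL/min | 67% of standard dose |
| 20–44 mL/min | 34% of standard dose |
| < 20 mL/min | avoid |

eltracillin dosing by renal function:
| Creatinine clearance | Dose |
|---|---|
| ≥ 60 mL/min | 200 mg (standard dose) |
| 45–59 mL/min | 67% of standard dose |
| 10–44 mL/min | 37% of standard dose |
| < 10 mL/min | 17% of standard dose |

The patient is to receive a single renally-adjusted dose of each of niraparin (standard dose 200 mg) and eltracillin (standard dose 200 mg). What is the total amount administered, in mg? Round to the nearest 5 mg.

270 mg

CrCl = (140 − 44) × 41.5 / (72 × 1.01) × 0.85 = 3984.0 / 72.72 × 0.85 ≈ 46.6 mL/min
CrCl ≈ 47 mL/min.
niraparin: 45–74 mL/min → 67% of 200 mg = 134 mg.
eltracillin: 45–59 mL/min → 67% of 200 mg = 134 mg.
Total = 134 + 134 = 268 mg.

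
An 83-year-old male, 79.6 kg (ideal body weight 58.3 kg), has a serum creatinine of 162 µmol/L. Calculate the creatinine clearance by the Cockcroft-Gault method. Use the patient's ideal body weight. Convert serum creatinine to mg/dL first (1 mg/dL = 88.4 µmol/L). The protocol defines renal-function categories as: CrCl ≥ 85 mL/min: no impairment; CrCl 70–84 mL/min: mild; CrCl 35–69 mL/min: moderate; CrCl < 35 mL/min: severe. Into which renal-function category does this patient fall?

SCr = 162 / 88.4 = 1.833 mg/dL
CrCl = (140 − 83) × 58.3 / (72 × 1.833) = 3323.1 / 131.98 ≈ 25.2 mL/min
25 mL/min falls in the 'severe' range.

severe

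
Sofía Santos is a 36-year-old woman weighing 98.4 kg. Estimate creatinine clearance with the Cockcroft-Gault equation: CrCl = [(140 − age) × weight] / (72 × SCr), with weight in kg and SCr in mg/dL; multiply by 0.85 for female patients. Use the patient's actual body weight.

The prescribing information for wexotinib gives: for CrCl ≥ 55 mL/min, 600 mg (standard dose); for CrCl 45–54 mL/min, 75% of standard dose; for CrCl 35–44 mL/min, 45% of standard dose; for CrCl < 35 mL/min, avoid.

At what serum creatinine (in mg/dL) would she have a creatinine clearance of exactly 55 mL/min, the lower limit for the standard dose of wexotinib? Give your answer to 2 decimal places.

Standard dose requires CrCl ≥ 55 mL/min.
Set (140 − 36) × 98.4 × 0.85 / (72 × SCr) = 55
SCr = (140 − 36) × 98.4 × 0.85 / (72 × 55) = 2.197 mg/dL

2.20 mg/dL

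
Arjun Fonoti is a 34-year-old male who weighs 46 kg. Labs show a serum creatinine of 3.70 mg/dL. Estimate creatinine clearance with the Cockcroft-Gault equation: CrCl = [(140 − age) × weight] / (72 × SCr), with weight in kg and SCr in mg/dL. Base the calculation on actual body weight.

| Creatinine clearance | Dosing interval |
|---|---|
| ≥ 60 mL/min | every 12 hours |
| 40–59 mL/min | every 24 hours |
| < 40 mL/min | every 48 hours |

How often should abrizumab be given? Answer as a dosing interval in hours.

every 48 hours

CrCl = (140 − 34) × 46 / (72 × 3.7) = 4876.0 / 266.40 ≈ 18.3 mL/min
CrCl ≈ 18 mL/min → bracket < 40 mL/min → every 48 hours.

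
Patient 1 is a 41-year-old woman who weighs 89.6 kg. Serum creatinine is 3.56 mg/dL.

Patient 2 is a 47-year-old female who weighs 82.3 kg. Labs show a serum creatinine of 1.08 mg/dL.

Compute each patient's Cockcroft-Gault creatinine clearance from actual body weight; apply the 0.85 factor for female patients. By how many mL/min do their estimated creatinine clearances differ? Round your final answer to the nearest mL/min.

54 mL/min

Patient 1: CrCl = (140 − 41) × 89.6 / (72 × 3.56) × 0.85 = 8870.4 / 256.32 × 0.85 ≈ 29.4 mL/min
Patient 2: CrCl = (140 − 47) × 82.3 / (72 × 1.08) × 0.85 = 7653.9 / 77.76 × 0.85 ≈ 83.7 mL/min
|29.4 − 83.7| = 54.3 mL/min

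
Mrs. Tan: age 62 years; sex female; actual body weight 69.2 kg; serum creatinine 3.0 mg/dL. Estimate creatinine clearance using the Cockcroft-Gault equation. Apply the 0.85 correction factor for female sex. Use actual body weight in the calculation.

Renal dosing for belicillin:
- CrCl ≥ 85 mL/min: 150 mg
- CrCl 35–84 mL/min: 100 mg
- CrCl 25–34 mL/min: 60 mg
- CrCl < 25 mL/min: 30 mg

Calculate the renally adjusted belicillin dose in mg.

30 mg

CrCl = (140 − 62) × 69.2 / (72 × 3) × 0.85 = 5397.6 / 216.00 × 0.85 ≈ 21.2 mL/min
CrCl ≈ 21 mL/min → bracket < 25 mL/min.
Dose for this bracket: 30 mg.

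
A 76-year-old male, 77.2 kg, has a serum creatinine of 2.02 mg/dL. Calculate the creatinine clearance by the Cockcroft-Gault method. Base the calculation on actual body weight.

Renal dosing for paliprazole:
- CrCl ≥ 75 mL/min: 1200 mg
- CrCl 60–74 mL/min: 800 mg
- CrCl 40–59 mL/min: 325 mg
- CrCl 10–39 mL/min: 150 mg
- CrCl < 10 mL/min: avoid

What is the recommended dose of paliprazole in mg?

CrCl = (140 − 76) × 77.2 / (72 × 2.02) = 4940.8 / 145.44 ≈ 34.0 mL/min
CrCl ≈ 34 mL/min → bracket 10–39 mL/min.
Dose for this bracket: 150 mg.

150 mg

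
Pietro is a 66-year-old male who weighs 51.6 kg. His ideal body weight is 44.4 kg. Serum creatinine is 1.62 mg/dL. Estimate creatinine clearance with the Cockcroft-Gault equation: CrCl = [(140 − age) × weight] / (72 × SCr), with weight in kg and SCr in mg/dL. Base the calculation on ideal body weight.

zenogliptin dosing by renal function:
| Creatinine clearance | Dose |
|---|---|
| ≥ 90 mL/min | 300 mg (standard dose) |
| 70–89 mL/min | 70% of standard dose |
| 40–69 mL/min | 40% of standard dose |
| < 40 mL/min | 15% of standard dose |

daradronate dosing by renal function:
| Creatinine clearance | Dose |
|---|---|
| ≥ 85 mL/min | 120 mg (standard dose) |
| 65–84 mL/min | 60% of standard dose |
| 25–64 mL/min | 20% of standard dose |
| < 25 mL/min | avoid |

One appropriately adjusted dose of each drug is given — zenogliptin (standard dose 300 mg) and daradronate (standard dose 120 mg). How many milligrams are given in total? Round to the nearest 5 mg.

70 mg

CrCl = (140 − 66) × 44.4 / (72 × 1.62) = 3285.6 / 116.64 ≈ 28.2 mL/min
CrCl ≈ 28 mL/min.
zenogliptin: < 40 mL/min → 15% of 300 mg = 45 mg.
daradronate: 25–64 mL/min → 20% of 120 mg = 24 mg.
Total = 45 + 24 = 69 mg.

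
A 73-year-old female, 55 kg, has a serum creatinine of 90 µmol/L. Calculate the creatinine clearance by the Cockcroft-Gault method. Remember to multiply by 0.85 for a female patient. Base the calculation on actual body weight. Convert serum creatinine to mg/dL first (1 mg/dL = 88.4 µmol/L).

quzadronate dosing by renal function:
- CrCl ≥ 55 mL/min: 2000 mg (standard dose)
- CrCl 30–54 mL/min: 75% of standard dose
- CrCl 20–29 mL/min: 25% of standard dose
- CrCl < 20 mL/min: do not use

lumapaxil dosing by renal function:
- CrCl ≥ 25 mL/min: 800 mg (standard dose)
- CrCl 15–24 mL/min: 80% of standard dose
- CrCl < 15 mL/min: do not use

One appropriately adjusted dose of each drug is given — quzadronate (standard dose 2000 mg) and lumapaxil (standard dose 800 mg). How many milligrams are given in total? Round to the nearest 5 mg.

2300 mg

SCr = 90 / 88.4 = 1.018 mg/dL
CrCl = (140 − 73) × 55 / (72 × 1.018) × 0.85 = 3685.0 / 73.30 × 0.85 ≈ 42.7 mL/min
CrCl ≈ 43 mL/min.
quzadronate: 30–54 mL/min → 75% of 2000 mg = 1500 mg.
lumapaxil: ≥ 25 mL/min → 100% of 800 mg = 800 mg.
Total = 1500 + 800 = 2300 mg.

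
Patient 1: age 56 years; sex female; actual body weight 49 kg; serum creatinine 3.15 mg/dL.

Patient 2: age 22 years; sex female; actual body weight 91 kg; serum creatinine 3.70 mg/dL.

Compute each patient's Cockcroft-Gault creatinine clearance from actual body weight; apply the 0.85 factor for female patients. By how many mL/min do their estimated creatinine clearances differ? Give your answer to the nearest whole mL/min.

Patient 1: CrCl = (140 − 56) × 49 / (72 × 3.15) × 0.85 = 4116.0 / 226.80 × 0.85 ≈ 15.4 mL/min
Patient 2: CrCl = (140 − 22) × 91 / (72 × 3.7) × 0.85 = 10738.0 / 266.40 × 0.85 ≈ 34.3 mL/min
|15.4 − 34.3| = 18.9 mL/min

19 mL/min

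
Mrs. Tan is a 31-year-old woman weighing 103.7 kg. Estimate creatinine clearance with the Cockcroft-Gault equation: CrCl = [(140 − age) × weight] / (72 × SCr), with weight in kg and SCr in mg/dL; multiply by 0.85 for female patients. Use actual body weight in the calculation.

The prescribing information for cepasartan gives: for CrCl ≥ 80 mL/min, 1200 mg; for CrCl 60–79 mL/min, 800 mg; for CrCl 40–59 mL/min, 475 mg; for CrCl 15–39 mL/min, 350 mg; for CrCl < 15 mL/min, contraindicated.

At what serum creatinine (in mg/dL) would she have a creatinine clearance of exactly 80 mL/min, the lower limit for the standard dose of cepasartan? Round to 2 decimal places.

Standard dose requires CrCl ≥ 80 mL/min.
Set (140 − 31) × 103.7 × 0.85 / (72 × SCr) = 80
SCr = (140 − 31) × 103.7 × 0.85 / (72 × 80) = 1.668 mg/dL

1.67 mg/dL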